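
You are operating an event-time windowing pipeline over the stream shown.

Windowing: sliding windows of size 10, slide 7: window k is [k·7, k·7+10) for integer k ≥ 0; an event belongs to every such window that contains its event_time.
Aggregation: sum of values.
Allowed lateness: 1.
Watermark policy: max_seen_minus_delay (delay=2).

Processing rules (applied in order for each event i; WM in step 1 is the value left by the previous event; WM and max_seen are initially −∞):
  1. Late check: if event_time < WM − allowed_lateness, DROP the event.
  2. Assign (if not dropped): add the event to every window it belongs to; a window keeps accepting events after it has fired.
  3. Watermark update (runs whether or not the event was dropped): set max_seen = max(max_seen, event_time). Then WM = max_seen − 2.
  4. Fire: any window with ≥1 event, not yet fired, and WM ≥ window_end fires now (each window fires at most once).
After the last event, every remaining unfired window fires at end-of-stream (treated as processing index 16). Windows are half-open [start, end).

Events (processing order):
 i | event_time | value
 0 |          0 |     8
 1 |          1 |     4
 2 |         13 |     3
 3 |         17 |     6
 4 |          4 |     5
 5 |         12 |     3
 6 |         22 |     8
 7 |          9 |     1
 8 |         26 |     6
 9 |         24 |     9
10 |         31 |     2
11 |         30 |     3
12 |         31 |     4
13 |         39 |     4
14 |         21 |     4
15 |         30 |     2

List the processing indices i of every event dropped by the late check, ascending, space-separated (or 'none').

i=0 t=0 v=8: → [0,10); WM=-2
i=1 t=1 v=4: → [0,10); WM=-1
i=2 t=13 v=3: → [7,17); WM=11; [0,10) fires=12
i=3 t=17 v=6: → [14,24); WM=15
i=4 t=4 v=5: DROP (t<15-1); WM=15
i=5 t=12 v=3: DROP (t<15-1); WM=15
i=6 t=22 v=8: → [21,31),[14,24); WM=20; [7,17) fires=3
i=7 t=9 v=1: DROP (t<20-1); WM=20
i=8 t=26 v=6: → [21,31); WM=24; [14,24) fires=14
i=9 t=24 v=9: → [21,31); WM=24
i=10 t=31 v=2: → [28,38); WM=29
i=11 t=30 v=3: → [28,38),[21,31); WM=29
i=12 t=31 v=4: → [28,38); WM=29
i=13 t=39 v=4: → [35,45); WM=37; [21,31) fires=26
i=14 t=21 v=4: DROP (t<37-1); WM=37
i=15 t=30 v=2: DROP (t<37-1); WM=37

4 5 7 14 15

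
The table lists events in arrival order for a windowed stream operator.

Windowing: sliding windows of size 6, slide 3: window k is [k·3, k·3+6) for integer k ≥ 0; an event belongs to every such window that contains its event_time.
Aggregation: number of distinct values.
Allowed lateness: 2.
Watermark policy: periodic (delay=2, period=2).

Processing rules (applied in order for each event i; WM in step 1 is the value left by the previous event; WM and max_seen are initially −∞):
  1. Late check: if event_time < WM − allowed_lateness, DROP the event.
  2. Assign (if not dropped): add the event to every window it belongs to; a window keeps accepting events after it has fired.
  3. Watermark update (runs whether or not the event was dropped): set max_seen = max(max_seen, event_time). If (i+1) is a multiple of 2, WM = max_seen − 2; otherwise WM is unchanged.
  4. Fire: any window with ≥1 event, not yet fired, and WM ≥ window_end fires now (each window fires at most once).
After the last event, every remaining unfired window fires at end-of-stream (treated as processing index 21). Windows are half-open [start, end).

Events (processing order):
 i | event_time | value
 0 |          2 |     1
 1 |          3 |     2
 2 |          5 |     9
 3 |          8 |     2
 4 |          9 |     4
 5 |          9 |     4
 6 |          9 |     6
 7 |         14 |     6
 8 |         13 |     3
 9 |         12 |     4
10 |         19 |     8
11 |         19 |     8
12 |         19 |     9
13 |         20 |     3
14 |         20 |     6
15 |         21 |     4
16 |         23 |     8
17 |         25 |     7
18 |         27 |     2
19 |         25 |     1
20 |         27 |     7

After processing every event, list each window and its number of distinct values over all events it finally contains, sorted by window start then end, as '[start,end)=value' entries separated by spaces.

i=0 t=2 v=1: → [0,6); WM=−∞
i=1 t=3 v=2: → [3,9),[0,6); WM=1
i=2 t=5 v=9: → [3,9),[0,6); WM=1
i=3 t=8 v=2: → [6,12),[3,9); WM=6; [0,6) fires=3
i=4 t=9 v=4: → [9,15),[6,12); WM=6
i=5 t=9 v=4: → [9,15),[6,12); WM=7
i=6 t=9 v=6: → [9,15),[6,12); WM=7
i=7 t=14 v=6: → [12,18),[9,15); WM=12; [3,9) fires=2 [6,12) fires=3
i=8 t=13 v=3: → [12,18),[9,15); WM=12
i=9 t=12 v=4: → [12,18),[9,15); WM=12
i=10 t=19 v=8: → [18,24),[15,21); WM=12
i=11 t=19 v=8: → [18,24),[15,21); WM=17; [9,15) fires=3
i=12 t=19 v=9: → [18,24),[15,21); WM=17
i=13 t=20 v=3: → [18,24),[15,21); WM=18; [12,18) fires=3
i=14 t=20 v=6: → [18,24),[15,21); WM=18
i=15 t=21 v=4: → [21,27),[18,24); WM=19
i=16 t=23 v=8: → [21,27),[18,24); WM=19
i=17 t=25 v=7: → [24,30),[21,27); WM=23; [15,21) fires=4
i=18 t=27 v=2: → [27,33),[24,30); WM=23
i=19 t=25 v=1: → [24,30),[21,27); WM=25; [18,24) fires=5
i=20 t=27 v=7: → [27,33),[24,30); WM=25

[0,6)=3 [3,9)=2 [6,12)=3 [9,15)=3 [12,18)=3 [15,21)=4 [18,24)=5 [21,27)=4 [24,30)=3 [27,33)=2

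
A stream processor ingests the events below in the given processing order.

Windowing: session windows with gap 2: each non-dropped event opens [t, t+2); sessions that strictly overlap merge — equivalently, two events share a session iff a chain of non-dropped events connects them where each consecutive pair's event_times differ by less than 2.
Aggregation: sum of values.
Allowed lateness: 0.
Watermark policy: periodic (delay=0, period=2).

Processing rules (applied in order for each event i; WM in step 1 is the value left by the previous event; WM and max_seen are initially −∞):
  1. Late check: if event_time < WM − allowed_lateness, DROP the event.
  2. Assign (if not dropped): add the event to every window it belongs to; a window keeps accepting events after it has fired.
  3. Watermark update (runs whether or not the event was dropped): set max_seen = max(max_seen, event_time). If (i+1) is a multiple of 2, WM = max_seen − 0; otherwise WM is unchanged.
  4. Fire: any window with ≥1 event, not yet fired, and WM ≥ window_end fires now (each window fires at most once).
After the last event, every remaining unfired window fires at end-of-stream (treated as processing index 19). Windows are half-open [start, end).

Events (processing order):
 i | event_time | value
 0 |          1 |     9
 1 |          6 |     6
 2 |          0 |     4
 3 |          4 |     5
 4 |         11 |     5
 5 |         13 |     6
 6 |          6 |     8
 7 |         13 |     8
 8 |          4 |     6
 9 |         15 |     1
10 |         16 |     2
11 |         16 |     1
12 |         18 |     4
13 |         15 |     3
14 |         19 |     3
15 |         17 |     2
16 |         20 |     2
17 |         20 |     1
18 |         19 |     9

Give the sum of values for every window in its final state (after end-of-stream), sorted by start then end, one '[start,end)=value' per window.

i=0 t=1 v=9: → [1,3); WM=−∞
i=1 t=6 v=6: → [6,8); WM=6
i=2 t=0 v=4: DROP (t<6-0); WM=6
i=3 t=4 v=5: DROP (t<6-0); WM=6
i=4 t=11 v=5: → [11,13); WM=6
i=5 t=13 v=6: → [13,15); WM=13
i=6 t=6 v=8: DROP (t<13-0); WM=13
i=7 t=13 v=8: → [13,15); WM=13
i=8 t=4 v=6: DROP (t<13-0); WM=13
i=9 t=15 v=1: → [15,17); WM=15
i=10 t=16 v=2: → [15,18); WM=15
i=11 t=16 v=1: → [15,18); WM=16
i=12 t=18 v=4: → [18,20); WM=16
i=13 t=15 v=3: DROP (t<16-0); WM=18
i=14 t=19 v=3: → [18,21); WM=18
i=15 t=17 v=2: DROP (t<18-0); WM=19
i=16 t=20 v=2: → [18,22); WM=19
i=17 t=20 v=1: → [18,22); WM=20
i=18 t=19 v=9: DROP (t<20-0); WM=20

[1,3)=9 [6,8)=6 [11,13)=5 [13,15)=14 [15,18)=4 [18,22)=10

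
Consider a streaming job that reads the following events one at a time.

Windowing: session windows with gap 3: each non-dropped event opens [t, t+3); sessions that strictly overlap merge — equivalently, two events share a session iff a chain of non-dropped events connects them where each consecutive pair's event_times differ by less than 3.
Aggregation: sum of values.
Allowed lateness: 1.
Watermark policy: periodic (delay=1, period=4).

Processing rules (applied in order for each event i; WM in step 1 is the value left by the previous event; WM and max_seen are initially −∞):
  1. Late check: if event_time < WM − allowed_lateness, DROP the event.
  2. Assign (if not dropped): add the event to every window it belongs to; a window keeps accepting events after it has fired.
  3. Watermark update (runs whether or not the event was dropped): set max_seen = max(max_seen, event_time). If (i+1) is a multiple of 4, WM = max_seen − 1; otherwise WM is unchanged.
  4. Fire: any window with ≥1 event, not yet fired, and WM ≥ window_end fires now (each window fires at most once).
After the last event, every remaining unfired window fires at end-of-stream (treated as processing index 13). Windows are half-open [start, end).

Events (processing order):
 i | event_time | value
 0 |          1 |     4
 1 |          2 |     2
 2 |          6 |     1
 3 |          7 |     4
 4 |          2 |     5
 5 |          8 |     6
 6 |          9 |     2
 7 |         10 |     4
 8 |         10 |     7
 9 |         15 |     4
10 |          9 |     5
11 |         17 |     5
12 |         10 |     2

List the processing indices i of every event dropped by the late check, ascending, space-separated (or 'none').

4 12

i=0 t=1 v=4: → [1,4); WM=−∞
i=1 t=2 v=2: → [1,5); WM=−∞
i=2 t=6 v=1: → [6,9); WM=−∞
i=3 t=7 v=4: → [6,10); WM=6
i=4 t=2 v=5: DROP (t<6-1); WM=6
i=5 t=8 v=6: → [6,11); WM=6
i=6 t=9 v=2: → [6,12); WM=6
i=7 t=10 v=4: → [6,13); WM=9
i=8 t=10 v=7: → [6,13); WM=9
i=9 t=15 v=4: → [15,18); WM=9
i=10 t=9 v=5: → [6,13); WM=9
i=11 t=17 v=5: → [15,20); WM=16
i=12 t=10 v=2: DROP (t<16-1); WM=16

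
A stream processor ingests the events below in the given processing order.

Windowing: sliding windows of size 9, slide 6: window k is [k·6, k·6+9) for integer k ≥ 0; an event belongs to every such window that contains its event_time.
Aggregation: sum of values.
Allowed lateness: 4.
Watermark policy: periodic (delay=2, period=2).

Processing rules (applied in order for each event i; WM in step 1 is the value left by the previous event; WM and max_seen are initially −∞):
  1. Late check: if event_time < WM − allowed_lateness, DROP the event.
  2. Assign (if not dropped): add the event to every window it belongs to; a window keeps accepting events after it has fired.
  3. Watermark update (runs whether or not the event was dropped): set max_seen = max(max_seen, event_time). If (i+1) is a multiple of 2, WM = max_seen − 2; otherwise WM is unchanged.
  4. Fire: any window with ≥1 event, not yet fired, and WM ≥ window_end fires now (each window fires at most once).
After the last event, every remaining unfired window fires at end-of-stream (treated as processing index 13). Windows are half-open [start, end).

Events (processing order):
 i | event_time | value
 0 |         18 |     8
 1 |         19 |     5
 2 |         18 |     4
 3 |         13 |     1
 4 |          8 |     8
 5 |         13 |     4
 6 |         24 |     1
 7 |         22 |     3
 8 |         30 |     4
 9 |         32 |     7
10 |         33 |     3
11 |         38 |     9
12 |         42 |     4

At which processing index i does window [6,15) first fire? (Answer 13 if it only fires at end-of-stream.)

i=0 t=18 v=8: → [18,27),[12,21); WM=−∞
i=1 t=19 v=5: → [18,27),[12,21); WM=17
i=2 t=18 v=4: → [18,27),[12,21); WM=17
i=3 t=13 v=1: → [12,21),[6,15); WM=17; [6,15) fires=1
i=4 t=8 v=8: DROP (t<17-4); WM=17
i=5 t=13 v=4: → [12,21),[6,15); WM=17
i=6 t=24 v=1: → [24,33),[18,27); WM=17
i=7 t=22 v=3: → [18,27); WM=22; [12,21) fires=22
i=8 t=30 v=4: → [30,39),[24,33); WM=22
i=9 t=32 v=7: → [30,39),[24,33); WM=30; [18,27) fires=21
i=10 t=33 v=3: → [30,39); WM=30
i=11 t=38 v=9: → [36,45),[30,39); WM=36; [24,33) fires=12
i=12 t=42 v=4: → [42,51),[36,45); WM=36

3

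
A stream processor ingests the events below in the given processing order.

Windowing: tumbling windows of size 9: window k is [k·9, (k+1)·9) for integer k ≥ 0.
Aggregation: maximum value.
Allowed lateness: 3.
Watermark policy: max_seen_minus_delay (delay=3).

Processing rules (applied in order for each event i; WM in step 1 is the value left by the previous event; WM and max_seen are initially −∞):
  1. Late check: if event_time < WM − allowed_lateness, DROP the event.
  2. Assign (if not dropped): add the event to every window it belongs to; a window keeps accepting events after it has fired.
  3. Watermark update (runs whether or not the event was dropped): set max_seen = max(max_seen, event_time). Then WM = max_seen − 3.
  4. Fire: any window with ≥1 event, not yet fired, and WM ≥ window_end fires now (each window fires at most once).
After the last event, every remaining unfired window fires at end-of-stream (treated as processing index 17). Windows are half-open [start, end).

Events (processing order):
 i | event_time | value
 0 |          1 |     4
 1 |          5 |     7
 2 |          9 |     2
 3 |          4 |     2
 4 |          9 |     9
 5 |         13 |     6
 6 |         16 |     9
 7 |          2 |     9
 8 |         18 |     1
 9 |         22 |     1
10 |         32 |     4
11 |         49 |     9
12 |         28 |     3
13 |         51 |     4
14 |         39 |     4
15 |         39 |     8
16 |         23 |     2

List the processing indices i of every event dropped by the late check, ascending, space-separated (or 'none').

7 12 14 15 16

i=0 t=1 v=4: → [0,9); WM=-2
i=1 t=5 v=7: → [0,9); WM=2
i=2 t=9 v=2: → [9,18); WM=6
i=3 t=4 v=2: → [0,9); WM=6
i=4 t=9 v=9: → [9,18); WM=6
i=5 t=13 v=6: → [9,18); WM=10; [0,9) fires=7
i=6 t=16 v=9: → [9,18); WM=13
i=7 t=2 v=9: DROP (t<13-3); WM=13
i=8 t=18 v=1: → [18,27); WM=15
i=9 t=22 v=1: → [18,27); WM=19; [9,18) fires=9
i=10 t=32 v=4: → [27,36); WM=29; [18,27) fires=1
i=11 t=49 v=9: → [45,54); WM=46; [27,36) fires=4
i=12 t=28 v=3: DROP (t<46-3); WM=46
i=13 t=51 v=4: → [45,54); WM=48
i=14 t=39 v=4: DROP (t<48-3); WM=48
i=15 t=39 v=8: DROP (t<48-3); WM=48
i=16 t=23 v=2: DROP (t<48-3); WM=48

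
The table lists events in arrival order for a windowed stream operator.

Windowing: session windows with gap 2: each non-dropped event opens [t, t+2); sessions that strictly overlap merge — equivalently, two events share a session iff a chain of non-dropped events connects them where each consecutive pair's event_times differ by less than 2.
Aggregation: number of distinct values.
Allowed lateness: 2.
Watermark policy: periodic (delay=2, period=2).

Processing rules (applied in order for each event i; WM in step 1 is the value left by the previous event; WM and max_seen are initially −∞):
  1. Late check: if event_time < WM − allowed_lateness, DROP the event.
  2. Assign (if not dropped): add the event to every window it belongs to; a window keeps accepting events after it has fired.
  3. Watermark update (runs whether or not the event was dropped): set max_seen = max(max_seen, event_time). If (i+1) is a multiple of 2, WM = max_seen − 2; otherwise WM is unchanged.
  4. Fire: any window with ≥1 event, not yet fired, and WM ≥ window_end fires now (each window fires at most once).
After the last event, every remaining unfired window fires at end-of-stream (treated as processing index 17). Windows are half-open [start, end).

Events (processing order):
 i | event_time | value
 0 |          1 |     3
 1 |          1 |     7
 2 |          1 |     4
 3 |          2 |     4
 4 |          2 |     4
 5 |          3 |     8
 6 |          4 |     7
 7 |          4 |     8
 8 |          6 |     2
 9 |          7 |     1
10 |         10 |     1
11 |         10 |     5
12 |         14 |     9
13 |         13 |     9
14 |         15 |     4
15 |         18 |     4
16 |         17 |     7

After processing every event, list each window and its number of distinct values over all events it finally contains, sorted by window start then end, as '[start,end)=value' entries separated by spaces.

[1,6)=4 [6,9)=2 [10,12)=2 [13,17)=2 [17,20)=2

i=0 t=1 v=3: → [1,3); WM=−∞
i=1 t=1 v=7: → [1,3); WM=-1
i=2 t=1 v=4: → [1,3); WM=-1
i=3 t=2 v=4: → [1,4); WM=0
i=4 t=2 v=4: → [1,4); WM=0
i=5 t=3 v=8: → [1,5); WM=1
i=6 t=4 v=7: → [1,6); WM=1
i=7 t=4 v=8: → [1,6); WM=2
i=8 t=6 v=2: → [6,8); WM=2
i=9 t=7 v=1: → [6,9); WM=5
i=10 t=10 v=1: → [10,12); WM=5
i=11 t=10 v=5: → [10,12); WM=8
i=12 t=14 v=9: → [14,16); WM=8
i=13 t=13 v=9: → [13,16); WM=12
i=14 t=15 v=4: → [13,17); WM=12
i=15 t=18 v=4: → [18,20); WM=16
i=16 t=17 v=7: → [17,20); WM=16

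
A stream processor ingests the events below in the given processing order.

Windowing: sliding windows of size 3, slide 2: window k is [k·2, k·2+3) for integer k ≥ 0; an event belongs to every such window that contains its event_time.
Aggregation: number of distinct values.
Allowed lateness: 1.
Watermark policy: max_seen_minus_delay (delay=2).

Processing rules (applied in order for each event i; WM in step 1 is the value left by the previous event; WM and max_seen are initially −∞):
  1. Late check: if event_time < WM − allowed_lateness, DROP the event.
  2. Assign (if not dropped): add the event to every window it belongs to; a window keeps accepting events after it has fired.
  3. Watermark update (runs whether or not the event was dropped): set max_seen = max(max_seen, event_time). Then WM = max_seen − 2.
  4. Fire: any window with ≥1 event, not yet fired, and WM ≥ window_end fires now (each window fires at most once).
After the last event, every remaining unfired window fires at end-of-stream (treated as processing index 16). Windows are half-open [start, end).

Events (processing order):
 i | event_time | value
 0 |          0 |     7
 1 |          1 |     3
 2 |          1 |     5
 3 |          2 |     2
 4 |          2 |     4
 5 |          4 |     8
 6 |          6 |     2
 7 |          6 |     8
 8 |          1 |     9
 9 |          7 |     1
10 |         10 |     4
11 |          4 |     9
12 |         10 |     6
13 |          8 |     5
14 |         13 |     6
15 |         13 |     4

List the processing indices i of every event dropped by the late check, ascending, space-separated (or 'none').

i=0 t=0 v=7: → [0,3); WM=-2
i=1 t=1 v=3: → [0,3); WM=-1
i=2 t=1 v=5: → [0,3); WM=-1
i=3 t=2 v=2: → [2,5),[0,3); WM=0
i=4 t=2 v=4: → [2,5),[0,3); WM=0
i=5 t=4 v=8: → [4,7),[2,5); WM=2
i=6 t=6 v=2: → [6,9),[4,7); WM=4; [0,3) fires=5
i=7 t=6 v=8: → [6,9),[4,7); WM=4
i=8 t=1 v=9: DROP (t<4-1); WM=4
i=9 t=7 v=1: → [6,9); WM=5; [2,5) fires=3
i=10 t=10 v=4: → [10,13),[8,11); WM=8; [4,7) fires=2
i=11 t=4 v=9: DROP (t<8-1); WM=8
i=12 t=10 v=6: → [10,13),[8,11); WM=8
i=13 t=8 v=5: → [8,11),[6,9); WM=8
i=14 t=13 v=6: → [12,15); WM=11; [6,9) fires=4 [8,11) fires=3
i=15 t=13 v=4: → [12,15); WM=11

8 11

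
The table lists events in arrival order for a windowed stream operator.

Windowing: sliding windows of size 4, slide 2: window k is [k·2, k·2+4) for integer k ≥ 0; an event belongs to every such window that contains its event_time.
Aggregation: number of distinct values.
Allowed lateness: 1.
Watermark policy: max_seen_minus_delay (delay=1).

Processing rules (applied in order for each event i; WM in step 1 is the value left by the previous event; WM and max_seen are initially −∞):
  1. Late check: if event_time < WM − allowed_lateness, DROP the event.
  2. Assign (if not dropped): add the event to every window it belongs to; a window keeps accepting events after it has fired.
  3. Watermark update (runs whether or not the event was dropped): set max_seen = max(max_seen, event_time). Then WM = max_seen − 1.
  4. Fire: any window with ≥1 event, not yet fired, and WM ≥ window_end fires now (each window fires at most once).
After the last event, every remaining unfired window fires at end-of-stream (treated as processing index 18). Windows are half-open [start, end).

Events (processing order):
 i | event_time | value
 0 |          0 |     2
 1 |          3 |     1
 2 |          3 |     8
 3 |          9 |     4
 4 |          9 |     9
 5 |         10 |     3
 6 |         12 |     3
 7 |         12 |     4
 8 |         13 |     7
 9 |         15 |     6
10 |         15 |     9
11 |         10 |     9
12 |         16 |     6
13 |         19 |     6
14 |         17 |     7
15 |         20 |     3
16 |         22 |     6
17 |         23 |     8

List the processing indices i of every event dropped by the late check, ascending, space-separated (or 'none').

i=0 t=0 v=2: → [0,4); WM=-1
i=1 t=3 v=1: → [2,6),[0,4); WM=2
i=2 t=3 v=8: → [2,6),[0,4); WM=2
i=3 t=9 v=4: → [8,12),[6,10); WM=8; [0,4) fires=3 [2,6) fires=2
i=4 t=9 v=9: → [8,12),[6,10); WM=8
i=5 t=10 v=3: → [10,14),[8,12); WM=9
i=6 t=12 v=3: → [12,16),[10,14); WM=11; [6,10) fires=2
i=7 t=12 v=4: → [12,16),[10,14); WM=11
i=8 t=13 v=7: → [12,16),[10,14); WM=12; [8,12) fires=3
i=9 t=15 v=6: → [14,18),[12,16); WM=14; [10,14) fires=3
i=10 t=15 v=9: → [14,18),[12,16); WM=14
i=11 t=10 v=9: DROP (t<14-1); WM=14
i=12 t=16 v=6: → [16,20),[14,18); WM=15
i=13 t=19 v=6: → [18,22),[16,20); WM=18; [12,16) fires=5 [14,18) fires=2
i=14 t=17 v=7: → [16,20),[14,18); WM=18
i=15 t=20 v=3: → [20,24),[18,22); WM=19
i=16 t=22 v=6: → [22,26),[20,24); WM=21; [16,20) fires=2
i=17 t=23 v=8: → [22,26),[20,24); WM=22; [18,22) fires=2

11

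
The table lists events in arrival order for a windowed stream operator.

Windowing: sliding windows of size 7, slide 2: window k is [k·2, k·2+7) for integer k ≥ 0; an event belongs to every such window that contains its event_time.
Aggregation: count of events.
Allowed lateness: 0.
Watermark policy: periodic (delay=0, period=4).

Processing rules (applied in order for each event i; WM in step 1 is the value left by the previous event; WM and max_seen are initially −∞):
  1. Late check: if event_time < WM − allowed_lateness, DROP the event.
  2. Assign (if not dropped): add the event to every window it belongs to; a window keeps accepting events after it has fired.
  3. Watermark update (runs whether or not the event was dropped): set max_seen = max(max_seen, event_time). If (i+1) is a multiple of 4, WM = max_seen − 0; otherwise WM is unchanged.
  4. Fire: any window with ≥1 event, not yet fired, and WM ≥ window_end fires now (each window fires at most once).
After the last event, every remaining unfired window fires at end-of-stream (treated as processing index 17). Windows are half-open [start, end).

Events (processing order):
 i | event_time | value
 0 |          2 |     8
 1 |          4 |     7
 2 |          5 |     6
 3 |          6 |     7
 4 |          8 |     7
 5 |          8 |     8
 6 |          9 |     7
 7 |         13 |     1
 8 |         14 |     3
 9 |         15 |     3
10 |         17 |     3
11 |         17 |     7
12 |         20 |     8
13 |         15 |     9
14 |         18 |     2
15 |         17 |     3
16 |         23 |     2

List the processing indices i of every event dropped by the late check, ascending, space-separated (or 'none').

13

i=0 t=2 v=8: → [2,9),[0,7); WM=−∞
i=1 t=4 v=7: → [4,11),[2,9),[0,7); WM=−∞
i=2 t=5 v=6: → [4,11),[2,9),[0,7); WM=−∞
i=3 t=6 v=7: → [6,13),[4,11),[2,9),[0,7); WM=6
i=4 t=8 v=7: → [8,15),[6,13),[4,11),[2,9); WM=6
i=5 t=8 v=8: → [8,15),[6,13),[4,11),[2,9); WM=6
i=6 t=9 v=7: → [8,15),[6,13),[4,11); WM=6
i=7 t=13 v=1: → [12,19),[10,17),[8,15); WM=13; [0,7) fires=4 [2,9) fires=6 [4,11) fires=6 [6,13) fires=4
i=8 t=14 v=3: → [14,21),[12,19),[10,17),[8,15); WM=13
i=9 t=15 v=3: → [14,21),[12,19),[10,17); WM=13
i=10 t=17 v=3: → [16,23),[14,21),[12,19); WM=13
i=11 t=17 v=7: → [16,23),[14,21),[12,19); WM=17; [8,15) fires=5 [10,17) fires=3
i=12 t=20 v=8: → [20,27),[18,25),[16,23),[14,21); WM=17
i=13 t=15 v=9: DROP (t<17-0); WM=17
i=14 t=18 v=2: → [18,25),[16,23),[14,21),[12,19); WM=17
i=15 t=17 v=3: → [16,23),[14,21),[12,19); WM=20; [12,19) fires=7
i=16 t=23 v=2: → [22,29),[20,27),[18,25); WM=20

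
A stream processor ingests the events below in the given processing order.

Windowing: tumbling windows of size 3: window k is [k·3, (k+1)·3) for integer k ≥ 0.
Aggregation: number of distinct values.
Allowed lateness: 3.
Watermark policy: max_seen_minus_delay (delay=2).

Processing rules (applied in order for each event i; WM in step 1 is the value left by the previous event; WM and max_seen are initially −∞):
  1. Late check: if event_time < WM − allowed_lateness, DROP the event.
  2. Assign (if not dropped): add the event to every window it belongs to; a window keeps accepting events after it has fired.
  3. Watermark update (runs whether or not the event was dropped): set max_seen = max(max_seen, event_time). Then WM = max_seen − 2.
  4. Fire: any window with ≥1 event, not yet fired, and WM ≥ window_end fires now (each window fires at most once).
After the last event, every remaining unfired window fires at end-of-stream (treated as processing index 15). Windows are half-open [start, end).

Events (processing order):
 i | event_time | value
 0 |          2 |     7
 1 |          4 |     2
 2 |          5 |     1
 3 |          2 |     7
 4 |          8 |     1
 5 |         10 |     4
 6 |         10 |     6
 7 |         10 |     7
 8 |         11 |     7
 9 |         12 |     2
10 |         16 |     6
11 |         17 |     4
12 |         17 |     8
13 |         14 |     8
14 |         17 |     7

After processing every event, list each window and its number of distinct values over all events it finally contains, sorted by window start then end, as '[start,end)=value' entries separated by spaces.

i=0 t=2 v=7: → [0,3); WM=0
i=1 t=4 v=2: → [3,6); WM=2
i=2 t=5 v=1: → [3,6); WM=3; [0,3) fires=1
i=3 t=2 v=7: → [0,3); WM=3
i=4 t=8 v=1: → [6,9); WM=6; [3,6) fires=2
i=5 t=10 v=4: → [9,12); WM=8
i=6 t=10 v=6: → [9,12); WM=8
i=7 t=10 v=7: → [9,12); WM=8
i=8 t=11 v=7: → [9,12); WM=9; [6,9) fires=1
i=9 t=12 v=2: → [12,15); WM=10
i=10 t=16 v=6: → [15,18); WM=14; [9,12) fires=3
i=11 t=17 v=4: → [15,18); WM=15; [12,15) fires=1
i=12 t=17 v=8: → [15,18); WM=15
i=13 t=14 v=8: → [12,15); WM=15
i=14 t=17 v=7: → [15,18); WM=15

[0,3)=1 [3,6)=2 [6,9)=1 [9,12)=3 [12,15)=2 [15,18)=4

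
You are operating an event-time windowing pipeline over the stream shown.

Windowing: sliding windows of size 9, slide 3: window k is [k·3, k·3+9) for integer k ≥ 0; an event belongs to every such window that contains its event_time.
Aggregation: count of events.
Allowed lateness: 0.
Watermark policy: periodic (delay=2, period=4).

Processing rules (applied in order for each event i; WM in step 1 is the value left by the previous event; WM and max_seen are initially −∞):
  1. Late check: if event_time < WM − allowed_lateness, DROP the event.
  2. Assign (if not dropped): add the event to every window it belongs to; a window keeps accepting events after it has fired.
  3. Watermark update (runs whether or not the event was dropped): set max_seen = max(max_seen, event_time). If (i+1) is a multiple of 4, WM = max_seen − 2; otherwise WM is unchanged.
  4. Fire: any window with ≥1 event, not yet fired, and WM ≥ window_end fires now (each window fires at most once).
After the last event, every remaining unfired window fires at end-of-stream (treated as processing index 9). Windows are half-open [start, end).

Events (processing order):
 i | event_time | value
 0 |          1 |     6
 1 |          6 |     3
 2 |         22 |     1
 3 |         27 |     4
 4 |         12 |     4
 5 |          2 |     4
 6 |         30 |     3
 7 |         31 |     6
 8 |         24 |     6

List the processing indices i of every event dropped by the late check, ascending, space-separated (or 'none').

4 5 8

i=0 t=1 v=6: → [0,9); WM=−∞
i=1 t=6 v=3: → [6,15),[3,12),[0,9); WM=−∞
i=2 t=22 v=1: → [21,30),[18,27),[15,24); WM=−∞
i=3 t=27 v=4: → [27,36),[24,33),[21,30); WM=25; [0,9) fires=2 [3,12) fires=1 [6,15) fires=1 [15,24) fires=1
i=4 t=12 v=4: DROP (t<25-0); WM=25
i=5 t=2 v=4: DROP (t<25-0); WM=25
i=6 t=30 v=3: → [30,39),[27,36),[24,33); WM=25
i=7 t=31 v=6: → [30,39),[27,36),[24,33); WM=29; [18,27) fires=1
i=8 t=24 v=6: DROP (t<29-0); WM=29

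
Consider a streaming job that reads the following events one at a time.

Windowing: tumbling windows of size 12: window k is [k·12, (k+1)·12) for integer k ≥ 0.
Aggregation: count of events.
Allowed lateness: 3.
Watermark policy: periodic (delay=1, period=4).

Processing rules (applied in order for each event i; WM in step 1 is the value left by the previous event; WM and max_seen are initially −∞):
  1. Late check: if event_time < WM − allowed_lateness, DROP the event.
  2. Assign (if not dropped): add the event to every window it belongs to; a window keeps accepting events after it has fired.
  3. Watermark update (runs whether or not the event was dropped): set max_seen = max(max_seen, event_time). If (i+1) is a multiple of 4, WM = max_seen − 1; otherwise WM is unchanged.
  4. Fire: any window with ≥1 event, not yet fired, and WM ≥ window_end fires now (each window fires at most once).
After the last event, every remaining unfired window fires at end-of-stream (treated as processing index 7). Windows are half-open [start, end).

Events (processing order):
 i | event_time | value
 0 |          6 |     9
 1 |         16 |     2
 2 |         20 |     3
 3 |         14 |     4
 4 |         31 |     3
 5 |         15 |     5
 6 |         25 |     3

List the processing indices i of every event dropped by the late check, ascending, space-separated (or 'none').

5

i=0 t=6 v=9: → [0,12); WM=−∞
i=1 t=16 v=2: → [12,24); WM=−∞
i=2 t=20 v=3: → [12,24); WM=−∞
i=3 t=14 v=4: → [12,24); WM=19; [0,12) fires=1
i=4 t=31 v=3: → [24,36); WM=19
i=5 t=15 v=5: DROP (t<19-3); WM=19
i=6 t=25 v=3: → [24,36); WM=19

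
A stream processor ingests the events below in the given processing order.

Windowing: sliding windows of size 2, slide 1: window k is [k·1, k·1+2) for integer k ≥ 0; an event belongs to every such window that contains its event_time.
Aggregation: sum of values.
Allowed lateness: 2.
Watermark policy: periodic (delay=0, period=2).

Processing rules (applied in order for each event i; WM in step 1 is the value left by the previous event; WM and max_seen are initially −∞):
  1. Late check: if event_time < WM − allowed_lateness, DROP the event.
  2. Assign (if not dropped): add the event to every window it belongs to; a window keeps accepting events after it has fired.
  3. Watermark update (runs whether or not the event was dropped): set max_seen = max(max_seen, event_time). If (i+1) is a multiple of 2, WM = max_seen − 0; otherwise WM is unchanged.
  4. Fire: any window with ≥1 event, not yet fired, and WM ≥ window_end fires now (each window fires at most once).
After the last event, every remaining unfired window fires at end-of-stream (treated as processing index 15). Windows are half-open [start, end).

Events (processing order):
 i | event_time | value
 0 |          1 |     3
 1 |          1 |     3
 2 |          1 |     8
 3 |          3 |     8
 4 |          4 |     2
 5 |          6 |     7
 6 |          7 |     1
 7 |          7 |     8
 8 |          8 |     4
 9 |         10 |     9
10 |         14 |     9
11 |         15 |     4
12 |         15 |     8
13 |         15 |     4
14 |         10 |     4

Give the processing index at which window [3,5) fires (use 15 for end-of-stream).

5

i=0 t=1 v=3: → [1,3),[0,2); WM=−∞
i=1 t=1 v=3: → [1,3),[0,2); WM=1
i=2 t=1 v=8: → [1,3),[0,2); WM=1
i=3 t=3 v=8: → [3,5),[2,4); WM=3; [0,2) fires=14 [1,3) fires=14
i=4 t=4 v=2: → [4,6),[3,5); WM=3
i=5 t=6 v=7: → [6,8),[5,7); WM=6; [2,4) fires=8 [3,5) fires=10 [4,6) fires=2
i=6 t=7 v=1: → [7,9),[6,8); WM=6
i=7 t=7 v=8: → [7,9),[6,8); WM=7; [5,7) fires=7
i=8 t=8 v=4: → [8,10),[7,9); WM=7
i=9 t=10 v=9: → [10,12),[9,11); WM=10; [6,8) fires=16 [7,9) fires=13 [8,10) fires=4
i=10 t=14 v=9: → [14,16),[13,15); WM=10
i=11 t=15 v=4: → [15,17),[14,16); WM=15; [9,11) fires=9 [10,12) fires=9 [13,15) fires=9
i=12 t=15 v=8: → [15,17),[14,16); WM=15
i=13 t=15 v=4: → [15,17),[14,16); WM=15
i=14 t=10 v=4: DROP (t<15-2); WM=15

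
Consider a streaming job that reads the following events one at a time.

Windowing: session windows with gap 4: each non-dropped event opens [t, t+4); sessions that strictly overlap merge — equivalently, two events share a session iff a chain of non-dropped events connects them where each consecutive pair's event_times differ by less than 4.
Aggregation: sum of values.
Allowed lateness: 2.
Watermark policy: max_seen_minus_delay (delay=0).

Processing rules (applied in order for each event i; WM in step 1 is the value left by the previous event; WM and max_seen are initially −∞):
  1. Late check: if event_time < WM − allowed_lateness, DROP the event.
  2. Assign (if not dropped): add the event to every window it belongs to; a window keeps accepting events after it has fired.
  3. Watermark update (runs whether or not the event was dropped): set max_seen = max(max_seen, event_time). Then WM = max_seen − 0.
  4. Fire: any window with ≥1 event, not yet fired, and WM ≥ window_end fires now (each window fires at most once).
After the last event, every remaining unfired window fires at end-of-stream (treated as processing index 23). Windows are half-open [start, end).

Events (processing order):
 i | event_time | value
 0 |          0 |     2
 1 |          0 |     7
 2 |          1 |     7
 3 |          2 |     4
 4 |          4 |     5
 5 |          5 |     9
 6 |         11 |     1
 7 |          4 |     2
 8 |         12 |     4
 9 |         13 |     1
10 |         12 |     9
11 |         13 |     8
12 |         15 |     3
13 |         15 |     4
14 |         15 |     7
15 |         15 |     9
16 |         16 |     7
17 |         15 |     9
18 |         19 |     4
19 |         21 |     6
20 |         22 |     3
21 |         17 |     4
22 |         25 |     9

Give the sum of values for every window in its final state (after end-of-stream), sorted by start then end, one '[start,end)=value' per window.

i=0 t=0 v=2: → [0,4); WM=0
i=1 t=0 v=7: → [0,4); WM=0
i=2 t=1 v=7: → [0,5); WM=1
i=3 t=2 v=4: → [0,6); WM=2
i=4 t=4 v=5: → [0,8); WM=4
i=5 t=5 v=9: → [0,9); WM=5
i=6 t=11 v=1: → [11,15); WM=11
i=7 t=4 v=2: DROP (t<11-2); WM=11
i=8 t=12 v=4: → [11,16); WM=12
i=9 t=13 v=1: → [11,17); WM=13
i=10 t=12 v=9: → [11,17); WM=13
i=11 t=13 v=8: → [11,17); WM=13
i=12 t=15 v=3: → [11,19); WM=15
i=13 t=15 v=4: → [11,19); WM=15
i=14 t=15 v=7: → [11,19); WM=15
i=15 t=15 v=9: → [11,19); WM=15
i=16 t=16 v=7: → [11,20); WM=16
i=17 t=15 v=9: → [11,20); WM=16
i=18 t=19 v=4: → [11,23); WM=19
i=19 t=21 v=6: → [11,25); WM=21
i=20 t=22 v=3: → [11,26); WM=22
i=21 t=17 v=4: DROP (t<22-2); WM=22
i=22 t=25 v=9: → [11,29); WM=25

[0,9)=34 [11,29)=84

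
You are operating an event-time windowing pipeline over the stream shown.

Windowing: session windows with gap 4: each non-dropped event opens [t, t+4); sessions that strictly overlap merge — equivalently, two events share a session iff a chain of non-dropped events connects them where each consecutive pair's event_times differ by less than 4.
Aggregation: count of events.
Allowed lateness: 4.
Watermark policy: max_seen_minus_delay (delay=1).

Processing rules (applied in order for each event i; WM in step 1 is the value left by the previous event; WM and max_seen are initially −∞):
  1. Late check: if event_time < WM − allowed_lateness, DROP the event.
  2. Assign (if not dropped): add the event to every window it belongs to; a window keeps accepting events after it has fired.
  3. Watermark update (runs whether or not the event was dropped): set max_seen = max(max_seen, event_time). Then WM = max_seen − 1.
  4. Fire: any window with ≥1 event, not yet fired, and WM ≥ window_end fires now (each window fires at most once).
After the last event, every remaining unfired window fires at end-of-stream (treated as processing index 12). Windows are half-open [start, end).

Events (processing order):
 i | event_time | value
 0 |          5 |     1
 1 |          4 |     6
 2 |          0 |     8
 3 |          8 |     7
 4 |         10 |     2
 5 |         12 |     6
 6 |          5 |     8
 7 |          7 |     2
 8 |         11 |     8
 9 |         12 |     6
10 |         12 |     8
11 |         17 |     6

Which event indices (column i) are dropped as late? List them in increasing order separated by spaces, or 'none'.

6

i=0 t=5 v=1: → [5,9); WM=4
i=1 t=4 v=6: → [4,9); WM=4
i=2 t=0 v=8: → [0,4); WM=4
i=3 t=8 v=7: → [4,12); WM=7
i=4 t=10 v=2: → [4,14); WM=9
i=5 t=12 v=6: → [4,16); WM=11
i=6 t=5 v=8: DROP (t<11-4); WM=11
i=7 t=7 v=2: → [4,16); WM=11
i=8 t=11 v=8: → [4,16); WM=11
i=9 t=12 v=6: → [4,16); WM=11
i=10 t=12 v=8: → [4,16); WM=11
i=11 t=17 v=6: → [17,21); WM=16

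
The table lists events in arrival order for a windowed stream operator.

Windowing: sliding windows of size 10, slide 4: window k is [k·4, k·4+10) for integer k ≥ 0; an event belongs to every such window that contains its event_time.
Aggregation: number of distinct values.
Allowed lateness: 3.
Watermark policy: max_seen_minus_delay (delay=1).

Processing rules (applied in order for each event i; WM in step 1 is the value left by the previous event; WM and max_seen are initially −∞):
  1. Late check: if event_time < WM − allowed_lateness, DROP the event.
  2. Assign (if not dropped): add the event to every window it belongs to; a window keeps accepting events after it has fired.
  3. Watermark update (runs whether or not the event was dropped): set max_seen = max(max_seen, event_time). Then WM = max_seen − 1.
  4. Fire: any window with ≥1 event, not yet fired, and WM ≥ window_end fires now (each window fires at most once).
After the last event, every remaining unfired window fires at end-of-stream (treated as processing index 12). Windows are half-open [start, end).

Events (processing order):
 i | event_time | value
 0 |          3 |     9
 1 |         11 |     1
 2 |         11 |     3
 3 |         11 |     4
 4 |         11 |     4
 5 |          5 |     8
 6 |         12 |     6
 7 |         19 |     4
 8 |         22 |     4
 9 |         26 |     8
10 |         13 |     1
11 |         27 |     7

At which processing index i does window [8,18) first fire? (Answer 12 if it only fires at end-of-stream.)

i=0 t=3 v=9: → [0,10); WM=2
i=1 t=11 v=1: → [8,18),[4,14); WM=10; [0,10) fires=1
i=2 t=11 v=3: → [8,18),[4,14); WM=10
i=3 t=11 v=4: → [8,18),[4,14); WM=10
i=4 t=11 v=4: → [8,18),[4,14); WM=10
i=5 t=5 v=8: DROP (t<10-3); WM=10
i=6 t=12 v=6: → [12,22),[8,18),[4,14); WM=11
i=7 t=19 v=4: → [16,26),[12,22); WM=18; [4,14) fires=4 [8,18) fires=4
i=8 t=22 v=4: → [20,30),[16,26); WM=21
i=9 t=26 v=8: → [24,34),[20,30); WM=25; [12,22) fires=2
i=10 t=13 v=1: DROP (t<25-3); WM=25
i=11 t=27 v=7: → [24,34),[20,30); WM=26; [16,26) fires=1

7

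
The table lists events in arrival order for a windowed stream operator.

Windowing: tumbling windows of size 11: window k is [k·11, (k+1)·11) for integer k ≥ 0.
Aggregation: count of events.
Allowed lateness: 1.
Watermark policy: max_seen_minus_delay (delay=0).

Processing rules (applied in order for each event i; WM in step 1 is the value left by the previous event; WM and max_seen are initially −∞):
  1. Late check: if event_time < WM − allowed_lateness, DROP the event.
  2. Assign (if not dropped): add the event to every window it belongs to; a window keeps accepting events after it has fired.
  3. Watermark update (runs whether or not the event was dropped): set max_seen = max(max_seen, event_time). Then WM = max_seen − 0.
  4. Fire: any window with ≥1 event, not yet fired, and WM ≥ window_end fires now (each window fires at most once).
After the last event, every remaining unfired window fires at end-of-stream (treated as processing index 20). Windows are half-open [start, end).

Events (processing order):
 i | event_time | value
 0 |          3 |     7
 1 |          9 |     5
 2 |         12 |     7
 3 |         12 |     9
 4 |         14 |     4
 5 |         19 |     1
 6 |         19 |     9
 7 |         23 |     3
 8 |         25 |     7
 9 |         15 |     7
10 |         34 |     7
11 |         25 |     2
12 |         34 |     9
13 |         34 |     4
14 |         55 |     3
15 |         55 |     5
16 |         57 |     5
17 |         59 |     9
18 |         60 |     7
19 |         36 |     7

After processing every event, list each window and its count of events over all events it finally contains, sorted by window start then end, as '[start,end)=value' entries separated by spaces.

i=0 t=3 v=7: → [0,11); WM=3
i=1 t=9 v=5: → [0,11); WM=9
i=2 t=12 v=7: → [11,22); WM=12; [0,11) fires=2
i=3 t=12 v=9: → [11,22); WM=12
i=4 t=14 v=4: → [11,22); WM=14
i=5 t=19 v=1: → [11,22); WM=19
i=6 t=19 v=9: → [11,22); WM=19
i=7 t=23 v=3: → [22,33); WM=23; [11,22) fires=5
i=8 t=25 v=7: → [22,33); WM=25
i=9 t=15 v=7: DROP (t<25-1); WM=25
i=10 t=34 v=7: → [33,44); WM=34; [22,33) fires=2
i=11 t=25 v=2: DROP (t<34-1); WM=34
i=12 t=34 v=9: → [33,44); WM=34
i=13 t=34 v=4: → [33,44); WM=34
i=14 t=55 v=3: → [55,66); WM=55; [33,44) fires=3
i=15 t=55 v=5: → [55,66); WM=55
i=16 t=57 v=5: → [55,66); WM=57
i=17 t=59 v=9: → [55,66); WM=59
i=18 t=60 v=7: → [55,66); WM=60
i=19 t=36 v=7: DROP (t<60-1); WM=60

[0,11)=2 [11,22)=5 [22,33)=2 [33,44)=3 [55,66)=5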